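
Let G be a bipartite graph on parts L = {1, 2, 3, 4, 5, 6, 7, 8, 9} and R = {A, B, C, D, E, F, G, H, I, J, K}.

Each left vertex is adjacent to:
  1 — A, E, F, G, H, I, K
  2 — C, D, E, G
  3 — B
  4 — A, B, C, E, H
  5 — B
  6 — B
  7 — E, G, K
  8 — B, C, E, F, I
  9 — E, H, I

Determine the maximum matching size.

A valid assignment of size 7: 1→A, 2→C, 3→B, 4→H, 7→G, 8→F, 9→E.
The set {3, 5, 6} has only 1 neighbour ({B}), so by Hall's theorem at most 7 of the 9 left vertices can be matched.

7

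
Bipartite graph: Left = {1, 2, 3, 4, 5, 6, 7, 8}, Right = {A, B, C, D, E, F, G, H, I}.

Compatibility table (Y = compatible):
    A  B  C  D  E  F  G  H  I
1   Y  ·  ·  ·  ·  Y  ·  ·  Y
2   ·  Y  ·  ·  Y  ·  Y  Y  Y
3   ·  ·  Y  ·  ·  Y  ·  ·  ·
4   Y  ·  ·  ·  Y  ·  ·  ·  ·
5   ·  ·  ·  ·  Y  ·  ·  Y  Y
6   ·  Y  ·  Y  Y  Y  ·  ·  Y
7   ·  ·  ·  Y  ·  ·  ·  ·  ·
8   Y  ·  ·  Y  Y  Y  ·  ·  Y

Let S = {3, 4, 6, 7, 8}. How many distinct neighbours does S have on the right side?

The union of neighbours of {3, 4, 6, 7, 8} is {A, B, C, D, E, F, I}, which has 7 elements.
Since |N(S)| = 7 ≥ |S| = 5, Hall's condition holds for this subset.

7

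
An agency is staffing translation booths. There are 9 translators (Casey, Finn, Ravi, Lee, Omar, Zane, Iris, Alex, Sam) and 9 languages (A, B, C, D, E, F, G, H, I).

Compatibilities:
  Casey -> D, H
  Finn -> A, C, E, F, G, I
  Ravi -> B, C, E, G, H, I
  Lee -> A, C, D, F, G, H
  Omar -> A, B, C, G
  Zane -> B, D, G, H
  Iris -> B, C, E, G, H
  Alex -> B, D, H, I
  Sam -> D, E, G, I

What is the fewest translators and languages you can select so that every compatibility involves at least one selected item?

9

{Casey, Finn, Ravi, Lee, Omar, Zane, Iris, Alex, Sam} is a vertex cover of size 9: every edge has an endpoint in this set.
No smaller cover exists because Casey–H, Finn–F, Ravi–I, Lee–A, Omar–C, Zane–B, Iris–G, Alex–D, Sam–E is a matching of size 9, and a cover must include an endpoint of each of these disjoint edges (König's theorem).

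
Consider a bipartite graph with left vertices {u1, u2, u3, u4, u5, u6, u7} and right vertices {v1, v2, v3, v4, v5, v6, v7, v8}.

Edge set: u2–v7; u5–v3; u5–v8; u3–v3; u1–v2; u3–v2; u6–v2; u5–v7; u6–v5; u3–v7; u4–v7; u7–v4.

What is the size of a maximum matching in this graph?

6

One maximum matching: u1–v2, u2–v7, u3–v3, u5–v8, u6–v5, u7–v4.
The set {u2, u4} has only 1 neighbour ({v7}), so by Hall's theorem at most 6 of the 7 left vertices can be matched.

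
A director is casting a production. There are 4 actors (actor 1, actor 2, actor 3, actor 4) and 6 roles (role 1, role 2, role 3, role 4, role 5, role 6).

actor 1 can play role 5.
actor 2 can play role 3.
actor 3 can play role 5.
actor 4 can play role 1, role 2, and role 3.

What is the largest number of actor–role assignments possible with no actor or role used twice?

3

A valid assignment of size 3: actor 1–role 5, actor 2–role 3, actor 4–role 1.
The set {actor 1, actor 3} has only 1 neighbour ({role 5}), so by Hall's theorem at most 3 of the 4 actors can be matched.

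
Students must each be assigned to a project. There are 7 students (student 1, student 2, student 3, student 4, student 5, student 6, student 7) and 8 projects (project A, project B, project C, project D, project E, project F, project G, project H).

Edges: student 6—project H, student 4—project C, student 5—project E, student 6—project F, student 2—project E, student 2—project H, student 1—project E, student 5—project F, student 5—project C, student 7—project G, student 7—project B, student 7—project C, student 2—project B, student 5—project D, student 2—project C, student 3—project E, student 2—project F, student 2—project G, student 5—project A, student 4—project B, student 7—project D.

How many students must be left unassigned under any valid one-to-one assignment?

1

One maximum matching: student 1–project E, student 2–project G, student 4–project B, student 5–project F, student 6–project H, student 7–project C.
The set {student 1, student 3} has only 1 neighbour ({project E}), so by Hall's theorem at most 6 of the 7 students can be matched.
That matches 6 of the 7, leaving 1 unmatched; no matching can do better.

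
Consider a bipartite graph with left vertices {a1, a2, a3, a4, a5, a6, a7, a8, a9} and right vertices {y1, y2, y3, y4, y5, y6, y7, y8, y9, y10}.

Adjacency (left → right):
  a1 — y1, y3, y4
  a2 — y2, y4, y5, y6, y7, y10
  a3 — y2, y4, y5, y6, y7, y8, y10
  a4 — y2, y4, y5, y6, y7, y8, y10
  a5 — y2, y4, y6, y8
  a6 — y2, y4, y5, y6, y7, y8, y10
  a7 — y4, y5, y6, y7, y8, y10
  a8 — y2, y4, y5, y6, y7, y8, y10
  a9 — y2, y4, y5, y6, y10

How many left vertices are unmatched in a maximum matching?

One maximum matching: a1→y3, a2→y5, a3→y8, a4→y10, a5→y2, a6→y4, a7→y6, a8→y7.
The set {a2, a3, a4, a5, a6, a7, a8, a9} has only 7 neighbours ({y10, y2, y4, y5, y6, y7, y8}), so by Hall's theorem at most 8 of the 9 left vertices can be matched.
That matches 8 of the 9, leaving 1 unmatched; no matching can do better.

1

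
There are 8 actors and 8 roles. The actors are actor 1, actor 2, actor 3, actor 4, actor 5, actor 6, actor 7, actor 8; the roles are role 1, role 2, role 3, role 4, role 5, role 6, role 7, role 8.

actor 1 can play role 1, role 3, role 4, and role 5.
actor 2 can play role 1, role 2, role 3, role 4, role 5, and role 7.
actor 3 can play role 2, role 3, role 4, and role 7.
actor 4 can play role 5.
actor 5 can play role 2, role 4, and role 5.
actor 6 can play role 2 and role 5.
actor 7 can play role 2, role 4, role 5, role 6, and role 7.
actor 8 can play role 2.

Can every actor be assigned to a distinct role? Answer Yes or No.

No

The set {actor 4, actor 6, actor 8} has only 2 neighbours ({role 2, role 5}), so by Hall's theorem at most 7 of the 8 actors can be matched.
Hence no matching covers every actor.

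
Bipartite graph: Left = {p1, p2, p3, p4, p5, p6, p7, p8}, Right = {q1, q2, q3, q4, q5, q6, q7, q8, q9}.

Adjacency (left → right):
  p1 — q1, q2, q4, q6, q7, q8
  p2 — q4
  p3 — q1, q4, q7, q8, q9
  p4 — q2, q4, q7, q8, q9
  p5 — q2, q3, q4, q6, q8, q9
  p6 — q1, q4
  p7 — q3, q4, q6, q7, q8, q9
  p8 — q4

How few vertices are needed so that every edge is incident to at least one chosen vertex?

A maximum matching has 7 edges (e.g. p1–q6, p2–q4, p3–q7, p4–q2, p5–q8, p6–q1, p7–q9).
By König's theorem the minimum vertex cover has the same size. One such cover is {p1, p3, p4, p5, p6, p7, q4}.

7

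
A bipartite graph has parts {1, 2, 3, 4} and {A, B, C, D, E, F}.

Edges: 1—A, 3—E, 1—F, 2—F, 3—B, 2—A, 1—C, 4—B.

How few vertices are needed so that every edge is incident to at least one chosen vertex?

4

{1, 2, 3, 4} is a vertex cover of size 4: every edge has an endpoint in this set.
No smaller cover exists because 1–C, 2–F, 3–E, 4–B is a matching of size 4, and a cover must include an endpoint of each of these disjoint edges (König's theorem).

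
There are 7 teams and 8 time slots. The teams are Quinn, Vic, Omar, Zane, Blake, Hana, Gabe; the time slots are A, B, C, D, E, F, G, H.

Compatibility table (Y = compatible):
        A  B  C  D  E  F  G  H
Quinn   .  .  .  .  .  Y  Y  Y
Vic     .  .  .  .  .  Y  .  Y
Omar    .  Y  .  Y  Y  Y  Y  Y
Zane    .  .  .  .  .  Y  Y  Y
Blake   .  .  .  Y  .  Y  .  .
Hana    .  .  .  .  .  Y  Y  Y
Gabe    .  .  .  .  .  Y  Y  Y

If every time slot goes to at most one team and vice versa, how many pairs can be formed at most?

5

One maximum matching: Quinn–G, Vic–H, Omar–E, Zane–F, Blake–D.
The set {Quinn, Vic, Zane, Hana, Gabe} has only 3 neighbours ({F, G, H}), so by Hall's theorem at most 5 of the 7 teams can be matched.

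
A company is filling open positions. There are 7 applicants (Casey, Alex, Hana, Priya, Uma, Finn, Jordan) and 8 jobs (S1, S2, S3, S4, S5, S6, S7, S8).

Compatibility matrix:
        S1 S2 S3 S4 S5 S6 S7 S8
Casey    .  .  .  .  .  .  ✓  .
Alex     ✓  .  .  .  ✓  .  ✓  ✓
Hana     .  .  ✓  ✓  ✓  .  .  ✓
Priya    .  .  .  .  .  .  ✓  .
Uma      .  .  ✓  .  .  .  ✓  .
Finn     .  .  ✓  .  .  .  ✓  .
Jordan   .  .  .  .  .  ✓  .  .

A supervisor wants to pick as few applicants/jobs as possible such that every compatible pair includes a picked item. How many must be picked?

{Alex, Hana, Jordan, S3, S7} is a vertex cover of size 5: every edge has an endpoint in this set.
No smaller cover exists because Casey–S7, Alex–S8, Hana–S4, Uma–S3, Jordan–S6 is a matching of size 5, and a cover must include an endpoint of each of these disjoint edges (König's theorem).

5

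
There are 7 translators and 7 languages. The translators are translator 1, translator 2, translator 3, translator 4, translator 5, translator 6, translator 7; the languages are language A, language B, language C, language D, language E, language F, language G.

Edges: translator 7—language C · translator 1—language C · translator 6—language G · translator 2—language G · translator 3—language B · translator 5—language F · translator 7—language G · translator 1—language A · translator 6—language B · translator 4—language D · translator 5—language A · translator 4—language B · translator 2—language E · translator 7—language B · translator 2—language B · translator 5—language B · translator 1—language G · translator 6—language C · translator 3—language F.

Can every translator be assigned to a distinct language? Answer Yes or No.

Yes

One maximum matching: translator 1→language C, translator 2→language E, translator 3→language F, translator 4→language D, translator 5→language A, translator 6→language G, translator 7→language B.
All 7 translators are covered.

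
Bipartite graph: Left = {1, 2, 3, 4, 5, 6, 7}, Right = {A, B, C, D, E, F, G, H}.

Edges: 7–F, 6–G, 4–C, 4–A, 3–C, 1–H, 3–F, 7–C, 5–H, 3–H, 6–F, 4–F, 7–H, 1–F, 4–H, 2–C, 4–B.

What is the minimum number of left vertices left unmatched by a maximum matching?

For example, pair 1–H, 2–C, 3–F, 4–A, 6–G.
The set {1, 2, 3, 5, 7} has only 3 neighbours ({C, F, H}), so by Hall's theorem at most 5 of the 7 left vertices can be matched.
That matches 5 of the 7, leaving 2 unmatched; no matching can do better.

2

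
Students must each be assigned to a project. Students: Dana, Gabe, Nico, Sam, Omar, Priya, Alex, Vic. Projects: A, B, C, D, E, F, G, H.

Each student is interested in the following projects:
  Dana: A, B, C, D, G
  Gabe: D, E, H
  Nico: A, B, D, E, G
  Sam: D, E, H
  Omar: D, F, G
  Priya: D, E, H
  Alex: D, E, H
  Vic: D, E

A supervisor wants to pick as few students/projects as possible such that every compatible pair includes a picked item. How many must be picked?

The 6 edges Dana–A, Gabe–H, Nico–G, Sam–D, Omar–F, Priya–E form a matching, so any vertex cover needs at least 6 vertices (one per matched edge).
Conversely {Dana, Nico, Omar, D, E, H} meets every edge and has exactly 6 vertices, so 6 is optimal.

6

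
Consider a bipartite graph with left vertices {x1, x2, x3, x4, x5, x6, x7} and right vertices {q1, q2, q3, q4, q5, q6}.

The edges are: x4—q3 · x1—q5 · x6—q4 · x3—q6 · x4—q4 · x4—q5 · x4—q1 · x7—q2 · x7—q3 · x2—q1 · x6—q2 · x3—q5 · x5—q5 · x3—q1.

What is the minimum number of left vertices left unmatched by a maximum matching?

A valid assignment of size 6: x1-q5, x2-q1, x3-q6, x4-q3, x6-q4, x7-q2.
The set {x1, x5} has only 1 neighbour ({q5}), so by Hall's theorem at most 6 of the 7 left vertices can be matched.
That matches 6 of the 7, leaving 1 unmatched; no matching can do better.

1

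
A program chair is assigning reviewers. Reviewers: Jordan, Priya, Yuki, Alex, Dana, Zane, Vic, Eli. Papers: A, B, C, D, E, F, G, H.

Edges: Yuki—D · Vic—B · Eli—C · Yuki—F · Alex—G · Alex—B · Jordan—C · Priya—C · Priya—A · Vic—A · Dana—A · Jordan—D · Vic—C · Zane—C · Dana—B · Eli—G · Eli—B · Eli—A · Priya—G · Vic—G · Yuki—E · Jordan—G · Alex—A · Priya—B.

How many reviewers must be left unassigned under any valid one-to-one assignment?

One maximum matching: Jordan→D, Priya→A, Yuki→E, Alex→G, Dana→B, Zane→C.
The set {Priya, Alex, Dana, Zane, Vic, Eli} has only 4 neighbours ({A, B, C, G}), so by Hall's theorem at most 6 of the 8 reviewers can be matched.
That matches 6 of the 8, leaving 2 unmatched; no matching can do better.

2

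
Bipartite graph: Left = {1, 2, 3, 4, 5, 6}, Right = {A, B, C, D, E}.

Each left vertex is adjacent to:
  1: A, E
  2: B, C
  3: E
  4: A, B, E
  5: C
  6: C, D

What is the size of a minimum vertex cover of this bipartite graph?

The 5 edges 1–A, 2–C, 3–E, 4–B, 6–D form a matching, so any vertex cover needs at least 5 vertices (one per matched edge).
Conversely {6, A, B, C, E} meets every edge and has exactly 5 vertices, so 5 is optimal.

5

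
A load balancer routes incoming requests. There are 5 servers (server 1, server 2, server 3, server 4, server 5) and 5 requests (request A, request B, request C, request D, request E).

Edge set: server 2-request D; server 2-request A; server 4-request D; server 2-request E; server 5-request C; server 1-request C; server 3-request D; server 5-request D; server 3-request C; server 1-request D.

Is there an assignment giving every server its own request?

No

The set {server 1, server 3, server 4, server 5} has only 2 neighbours ({request C, request D}), so by Hall's theorem at most 3 of the 5 servers can be matched.
Hence no matching covers every server.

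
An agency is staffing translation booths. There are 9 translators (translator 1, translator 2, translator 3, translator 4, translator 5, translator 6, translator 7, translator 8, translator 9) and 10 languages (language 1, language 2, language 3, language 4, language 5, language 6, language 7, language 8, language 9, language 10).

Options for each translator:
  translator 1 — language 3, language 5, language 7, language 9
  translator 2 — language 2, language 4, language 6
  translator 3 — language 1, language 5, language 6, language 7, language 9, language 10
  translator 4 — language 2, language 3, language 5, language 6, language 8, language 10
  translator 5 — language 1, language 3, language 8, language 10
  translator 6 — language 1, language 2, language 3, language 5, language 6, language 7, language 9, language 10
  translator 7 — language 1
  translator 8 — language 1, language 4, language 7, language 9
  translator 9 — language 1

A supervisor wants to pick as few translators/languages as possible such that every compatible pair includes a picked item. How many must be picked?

8

The 8 edges translator 1–language 7, translator 2–language 4, translator 3–language 10, translator 4–language 2, translator 5–language 8, translator 6–language 6, translator 7–language 1, translator 8–language 9 form a matching, so any vertex cover needs at least 8 vertices (one per matched edge).
Conversely {translator 1, translator 2, translator 3, translator 4, translator 5, translator 6, translator 8, language 1} meets every edge and has exactly 8 vertices, so 8 is optimal.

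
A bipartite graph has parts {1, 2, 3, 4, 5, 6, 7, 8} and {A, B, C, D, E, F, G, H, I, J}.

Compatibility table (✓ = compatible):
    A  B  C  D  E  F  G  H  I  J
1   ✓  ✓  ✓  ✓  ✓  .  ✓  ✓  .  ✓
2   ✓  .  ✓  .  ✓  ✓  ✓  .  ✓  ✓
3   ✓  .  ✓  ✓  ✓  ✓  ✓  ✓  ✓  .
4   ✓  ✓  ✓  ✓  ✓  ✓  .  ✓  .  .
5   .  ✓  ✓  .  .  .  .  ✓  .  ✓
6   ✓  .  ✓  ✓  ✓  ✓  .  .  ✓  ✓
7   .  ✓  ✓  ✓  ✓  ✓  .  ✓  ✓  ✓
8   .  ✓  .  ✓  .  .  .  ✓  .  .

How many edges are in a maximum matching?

8

One maximum matching: 1–A, 2–G, 3–H, 4–D, 5–J, 6–F, 7–E, 8–B.
All 8 left vertices are matched, so no larger matching exists.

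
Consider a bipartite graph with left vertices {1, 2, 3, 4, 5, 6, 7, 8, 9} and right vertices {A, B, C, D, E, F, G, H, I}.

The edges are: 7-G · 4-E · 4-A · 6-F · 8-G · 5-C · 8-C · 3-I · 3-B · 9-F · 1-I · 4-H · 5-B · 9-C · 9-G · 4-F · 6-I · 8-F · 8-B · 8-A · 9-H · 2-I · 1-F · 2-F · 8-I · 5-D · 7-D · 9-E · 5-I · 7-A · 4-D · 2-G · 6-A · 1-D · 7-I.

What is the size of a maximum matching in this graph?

A valid assignment of size 9: 1-D, 2-F, 3-B, 4-H, 5-C, 6-I, 7-A, 8-G, 9-E.
All 9 left vertices are matched, so no larger matching exists.

9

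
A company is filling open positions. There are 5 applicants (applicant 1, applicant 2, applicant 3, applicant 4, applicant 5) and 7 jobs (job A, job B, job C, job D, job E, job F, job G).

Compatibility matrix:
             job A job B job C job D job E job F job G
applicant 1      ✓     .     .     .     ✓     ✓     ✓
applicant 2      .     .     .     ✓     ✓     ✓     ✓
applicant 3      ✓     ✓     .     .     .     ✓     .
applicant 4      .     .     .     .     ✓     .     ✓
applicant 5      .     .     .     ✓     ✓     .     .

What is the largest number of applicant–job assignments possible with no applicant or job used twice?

For example, pair applicant 1–job A, applicant 2–job G, applicant 3–job F, applicant 4–job E, applicant 5–job D.
This saturates every applicant, so 5 is the maximum.

5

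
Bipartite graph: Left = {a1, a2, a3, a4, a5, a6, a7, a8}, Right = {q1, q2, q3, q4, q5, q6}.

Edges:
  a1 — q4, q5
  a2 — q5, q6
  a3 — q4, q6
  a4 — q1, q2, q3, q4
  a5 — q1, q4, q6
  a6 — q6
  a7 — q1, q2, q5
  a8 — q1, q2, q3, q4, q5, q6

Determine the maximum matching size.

6

For example, pair a1–q4, a2–q5, a3–q6, a4–q3, a5–q1, a7–q2.
The set {a1, a2, a3, a4, a5, a6, a7, a8} has only 6 neighbours ({q1, q2, q3, q4, q5, q6}), so by Hall's theorem at most 6 of the 8 left vertices can be matched.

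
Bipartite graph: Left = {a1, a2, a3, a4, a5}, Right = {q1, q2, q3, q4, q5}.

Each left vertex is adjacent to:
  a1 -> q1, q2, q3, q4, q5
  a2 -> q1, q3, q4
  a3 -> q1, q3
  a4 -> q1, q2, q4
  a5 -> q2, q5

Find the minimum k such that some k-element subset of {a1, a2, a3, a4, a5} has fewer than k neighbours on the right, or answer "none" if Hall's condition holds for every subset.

A matching saturating every left vertex exists, for instance a1→q5, a2→q3, a3→q1, a4→q4, a5→q2.
By Hall's marriage theorem, this means |N(S)| ≥ |S| for every subset S, so no violating subset exists.

none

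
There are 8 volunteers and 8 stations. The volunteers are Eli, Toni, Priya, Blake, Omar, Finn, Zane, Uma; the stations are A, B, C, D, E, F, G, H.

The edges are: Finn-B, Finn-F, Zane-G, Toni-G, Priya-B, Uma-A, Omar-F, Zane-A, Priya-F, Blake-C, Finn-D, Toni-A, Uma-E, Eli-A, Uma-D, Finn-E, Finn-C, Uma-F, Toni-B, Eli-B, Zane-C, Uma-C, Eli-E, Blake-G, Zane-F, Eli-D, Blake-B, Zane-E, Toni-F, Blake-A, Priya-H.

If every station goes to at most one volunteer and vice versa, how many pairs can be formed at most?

One maximum matching: Eli→E, Toni→B, Priya→H, Blake→C, Omar→F, Finn→D, Zane→G, Uma→A.
This saturates every volunteer, so 8 is the maximum.

8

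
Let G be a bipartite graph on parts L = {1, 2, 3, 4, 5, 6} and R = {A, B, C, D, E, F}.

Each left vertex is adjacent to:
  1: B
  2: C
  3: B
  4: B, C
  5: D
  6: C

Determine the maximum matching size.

One maximum matching: 1→B, 2→C, 5→D.
The set {1, 2, 3, 4, 6} has only 2 neighbours ({B, C}), so by Hall's theorem at most 3 of the 6 left vertices can be matched.

3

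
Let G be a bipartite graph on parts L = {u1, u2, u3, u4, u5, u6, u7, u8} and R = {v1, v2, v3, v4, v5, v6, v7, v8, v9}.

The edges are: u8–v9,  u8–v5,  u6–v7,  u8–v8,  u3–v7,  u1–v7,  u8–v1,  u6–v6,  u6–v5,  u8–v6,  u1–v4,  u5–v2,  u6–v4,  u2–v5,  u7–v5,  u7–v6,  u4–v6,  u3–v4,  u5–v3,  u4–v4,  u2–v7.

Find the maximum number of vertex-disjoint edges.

For example, pair u1–v4, u2–v5, u3–v7, u4–v6, u5–v2, u8–v1.
The set {u1, u2, u3, u4, u6, u7} has only 4 neighbours ({v4, v5, v6, v7}), so by Hall's theorem at most 6 of the 8 left vertices can be matched.

6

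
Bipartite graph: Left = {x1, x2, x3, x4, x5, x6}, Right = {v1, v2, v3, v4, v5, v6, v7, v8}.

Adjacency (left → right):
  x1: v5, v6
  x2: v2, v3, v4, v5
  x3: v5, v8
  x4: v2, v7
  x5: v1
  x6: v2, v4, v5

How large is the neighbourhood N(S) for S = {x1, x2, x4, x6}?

The union of neighbours of {x1, x2, x4, x6} is {v2, v3, v4, v5, v6, v7}, which has 6 elements.
Since |N(S)| = 6 ≥ |S| = 4, Hall's condition holds for this subset.

6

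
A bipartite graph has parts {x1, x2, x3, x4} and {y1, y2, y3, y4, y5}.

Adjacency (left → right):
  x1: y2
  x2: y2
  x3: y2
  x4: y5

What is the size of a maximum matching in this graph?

For example, pair x1–y2, x4–y5.
The set {x1, x2, x3} has only 1 neighbour ({y2}), so by Hall's theorem at most 2 of the 4 left vertices can be matched.

2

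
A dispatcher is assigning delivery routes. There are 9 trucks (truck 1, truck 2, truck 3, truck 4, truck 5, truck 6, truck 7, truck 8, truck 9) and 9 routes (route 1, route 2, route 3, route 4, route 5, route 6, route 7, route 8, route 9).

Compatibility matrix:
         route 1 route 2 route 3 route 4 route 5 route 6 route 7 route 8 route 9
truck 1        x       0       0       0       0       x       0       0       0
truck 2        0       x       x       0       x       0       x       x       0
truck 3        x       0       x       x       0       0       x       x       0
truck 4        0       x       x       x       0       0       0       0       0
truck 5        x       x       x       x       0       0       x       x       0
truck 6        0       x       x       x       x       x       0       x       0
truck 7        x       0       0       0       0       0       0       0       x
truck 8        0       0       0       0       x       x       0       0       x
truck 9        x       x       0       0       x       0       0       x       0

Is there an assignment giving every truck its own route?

A valid assignment of size 9: truck 1→route 6, truck 2→route 7, truck 3→route 1, truck 4→route 4, truck 5→route 8, truck 6→route 3, truck 7→route 9, truck 8→route 5, truck 9→route 2.
All 9 trucks are covered.

Yes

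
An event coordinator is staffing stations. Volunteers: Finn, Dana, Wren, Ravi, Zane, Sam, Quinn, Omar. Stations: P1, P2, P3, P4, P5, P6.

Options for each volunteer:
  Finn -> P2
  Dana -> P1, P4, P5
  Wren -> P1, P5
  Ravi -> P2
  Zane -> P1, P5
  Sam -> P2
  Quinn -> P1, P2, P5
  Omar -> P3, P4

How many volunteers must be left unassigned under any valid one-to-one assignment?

For example, pair Finn-P2, Dana-P4, Wren-P5, Zane-P1, Omar-P3.
The set {Finn, Wren, Ravi, Zane, Sam, Quinn} has only 3 neighbours ({P1, P2, P5}), so by Hall's theorem at most 5 of the 8 volunteers can be matched.
That matches 5 of the 8, leaving 3 unmatched; no matching can do better.

3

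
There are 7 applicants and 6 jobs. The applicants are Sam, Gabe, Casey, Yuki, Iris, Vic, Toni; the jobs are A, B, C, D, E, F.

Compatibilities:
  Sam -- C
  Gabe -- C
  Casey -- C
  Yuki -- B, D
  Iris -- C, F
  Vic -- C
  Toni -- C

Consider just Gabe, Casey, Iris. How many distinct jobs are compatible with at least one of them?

2

The union of neighbours of {Gabe, Casey, Iris} is {C, F}, which has 2 elements.
Since |N(S)| = 2 < |S| = 3, Hall's condition fails for this subset.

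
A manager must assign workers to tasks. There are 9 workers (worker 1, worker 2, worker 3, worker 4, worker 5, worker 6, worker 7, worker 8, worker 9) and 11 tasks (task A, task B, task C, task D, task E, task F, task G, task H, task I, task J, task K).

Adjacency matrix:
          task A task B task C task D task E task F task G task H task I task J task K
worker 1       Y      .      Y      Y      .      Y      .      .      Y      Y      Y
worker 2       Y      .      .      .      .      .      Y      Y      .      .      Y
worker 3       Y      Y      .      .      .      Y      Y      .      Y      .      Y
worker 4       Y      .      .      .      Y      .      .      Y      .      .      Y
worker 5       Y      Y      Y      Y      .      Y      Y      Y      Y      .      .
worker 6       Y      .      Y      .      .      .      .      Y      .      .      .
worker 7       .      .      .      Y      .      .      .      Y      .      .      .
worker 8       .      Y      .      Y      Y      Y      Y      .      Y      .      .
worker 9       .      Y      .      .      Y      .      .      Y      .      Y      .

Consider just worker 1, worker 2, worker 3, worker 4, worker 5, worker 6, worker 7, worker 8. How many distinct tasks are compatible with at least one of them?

The union of neighbours of {worker 1, worker 2, worker 3, worker 4, worker 5, worker 6, worker 7, worker 8} is {task A, task B, task C, task D, task E, task F, task G, task H, task I, task J, task K}, which has 11 elements.
Since |N(S)| = 11 ≥ |S| = 8, Hall's condition holds for this subset.

11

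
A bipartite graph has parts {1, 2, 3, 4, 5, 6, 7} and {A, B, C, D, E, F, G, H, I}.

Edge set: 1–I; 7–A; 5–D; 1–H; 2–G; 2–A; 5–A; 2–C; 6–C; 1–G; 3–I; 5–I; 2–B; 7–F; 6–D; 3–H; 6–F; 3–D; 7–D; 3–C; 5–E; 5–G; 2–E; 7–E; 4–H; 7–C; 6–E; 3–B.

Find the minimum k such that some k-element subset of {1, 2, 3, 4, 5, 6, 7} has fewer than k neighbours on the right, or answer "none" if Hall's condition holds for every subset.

none

A matching saturating every left vertex exists, for instance 1→I, 2→G, 3→B, 4→H, 5→E, 6→C, 7→A.
By Hall's marriage theorem, this means |N(S)| ≥ |S| for every subset S, so no violating subset exists.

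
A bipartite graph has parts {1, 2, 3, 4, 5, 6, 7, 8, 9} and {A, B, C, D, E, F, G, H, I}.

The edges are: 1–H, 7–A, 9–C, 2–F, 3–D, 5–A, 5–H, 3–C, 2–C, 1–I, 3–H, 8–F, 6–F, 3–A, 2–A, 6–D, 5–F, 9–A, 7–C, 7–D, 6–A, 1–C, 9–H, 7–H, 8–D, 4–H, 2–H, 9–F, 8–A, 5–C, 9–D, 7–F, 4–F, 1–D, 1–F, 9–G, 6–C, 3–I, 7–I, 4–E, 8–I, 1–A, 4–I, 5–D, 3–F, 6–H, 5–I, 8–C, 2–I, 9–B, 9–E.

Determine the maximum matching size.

A valid assignment of size 8: 1–D, 2–I, 3–C, 4–E, 5–F, 6–H, 7–A, 9–G.
The set {1, 2, 3, 5, 6, 7, 8} has only 6 neighbours ({A, C, D, F, H, I}), so by Hall's theorem at most 8 of the 9 left vertices can be matched.

8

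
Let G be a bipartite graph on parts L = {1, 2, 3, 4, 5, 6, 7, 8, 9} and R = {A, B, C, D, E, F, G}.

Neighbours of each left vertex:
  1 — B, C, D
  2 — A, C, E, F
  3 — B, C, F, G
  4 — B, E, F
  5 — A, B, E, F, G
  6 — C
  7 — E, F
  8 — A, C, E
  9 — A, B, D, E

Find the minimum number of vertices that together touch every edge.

7

A maximum matching has 7 edges (e.g. 1–D, 2–F, 3–G, 4–B, 5–A, 6–C, 7–E).
By König's theorem the minimum vertex cover has the same size. One such cover is {A, B, C, D, E, F, G}.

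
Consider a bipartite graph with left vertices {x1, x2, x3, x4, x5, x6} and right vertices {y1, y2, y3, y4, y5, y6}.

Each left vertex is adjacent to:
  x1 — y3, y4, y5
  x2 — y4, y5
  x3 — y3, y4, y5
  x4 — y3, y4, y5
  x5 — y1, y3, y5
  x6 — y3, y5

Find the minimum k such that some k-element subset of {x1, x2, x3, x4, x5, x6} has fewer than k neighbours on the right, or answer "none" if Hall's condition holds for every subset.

Take S = {x1, x2, x3, x4}. Its neighbourhood is {y3, y4, y5}, so |N(S)| = 3 < |S| = 4.
Every subset of size less than 4 has at least as many neighbours as members, so 4 is the minimum.

4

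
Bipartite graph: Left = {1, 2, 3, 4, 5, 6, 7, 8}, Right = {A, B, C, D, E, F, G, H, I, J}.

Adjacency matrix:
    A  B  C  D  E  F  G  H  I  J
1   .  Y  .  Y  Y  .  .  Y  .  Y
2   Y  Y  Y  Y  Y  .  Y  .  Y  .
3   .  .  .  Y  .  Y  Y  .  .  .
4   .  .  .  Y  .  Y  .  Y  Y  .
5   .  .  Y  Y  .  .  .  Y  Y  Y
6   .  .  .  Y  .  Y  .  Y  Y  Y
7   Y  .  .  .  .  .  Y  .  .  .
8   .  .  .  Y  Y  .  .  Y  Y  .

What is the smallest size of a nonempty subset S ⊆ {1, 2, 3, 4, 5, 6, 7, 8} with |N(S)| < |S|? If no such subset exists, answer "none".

none

A matching saturating every left vertex exists, for instance 1→J, 2→A, 3→F, 4→I, 5→D, 6→H, 7→G, 8→E.
By Hall's marriage theorem, this means |N(S)| ≥ |S| for every subset S, so no violating subset exists.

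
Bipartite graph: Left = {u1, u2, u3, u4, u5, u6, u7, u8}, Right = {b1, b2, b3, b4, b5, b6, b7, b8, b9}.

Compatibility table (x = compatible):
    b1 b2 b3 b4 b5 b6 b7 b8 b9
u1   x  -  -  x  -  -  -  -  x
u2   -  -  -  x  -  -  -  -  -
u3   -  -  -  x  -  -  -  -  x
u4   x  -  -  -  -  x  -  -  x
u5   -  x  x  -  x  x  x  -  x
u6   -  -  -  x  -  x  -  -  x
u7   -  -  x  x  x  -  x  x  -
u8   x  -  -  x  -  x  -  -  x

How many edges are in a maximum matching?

6

For example, pair u1–b1, u2–b4, u3–b9, u4–b6, u5–b5, u7–b7.
The set {u1, u2, u3, u4, u6, u8} has only 4 neighbours ({b1, b4, b6, b9}), so by Hall's theorem at most 6 of the 8 left vertices can be matched.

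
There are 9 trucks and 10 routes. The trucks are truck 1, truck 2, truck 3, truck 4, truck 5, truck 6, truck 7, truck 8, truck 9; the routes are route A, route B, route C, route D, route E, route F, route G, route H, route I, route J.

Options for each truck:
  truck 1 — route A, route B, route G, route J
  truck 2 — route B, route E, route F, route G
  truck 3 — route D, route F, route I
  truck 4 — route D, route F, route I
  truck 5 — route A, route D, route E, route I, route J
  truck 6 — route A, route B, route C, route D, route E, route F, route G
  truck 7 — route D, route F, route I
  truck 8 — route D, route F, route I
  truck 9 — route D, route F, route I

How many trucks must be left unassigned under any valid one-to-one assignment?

2

A valid assignment of size 7: truck 1→route G, truck 2→route B, truck 3→route F, truck 4→route D, truck 5→route J, truck 6→route E, truck 7→route I.
The set {truck 3, truck 4, truck 7, truck 8, truck 9} has only 3 neighbours ({route D, route F, route I}), so by Hall's theorem at most 7 of the 9 trucks can be matched.
That matches 7 of the 9, leaving 2 unmatched; no matching can do better.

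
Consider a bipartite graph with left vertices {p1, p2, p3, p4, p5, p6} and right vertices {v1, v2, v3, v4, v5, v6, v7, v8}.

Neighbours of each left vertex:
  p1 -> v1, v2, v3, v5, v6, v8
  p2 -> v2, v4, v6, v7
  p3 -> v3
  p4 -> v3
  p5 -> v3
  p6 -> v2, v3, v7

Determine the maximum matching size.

4

One maximum matching: p1–v8, p2–v7, p3–v3, p6–v2.
The set {p3, p4, p5} has only 1 neighbour ({v3}), so by Hall's theorem at most 4 of the 6 left vertices can be matched.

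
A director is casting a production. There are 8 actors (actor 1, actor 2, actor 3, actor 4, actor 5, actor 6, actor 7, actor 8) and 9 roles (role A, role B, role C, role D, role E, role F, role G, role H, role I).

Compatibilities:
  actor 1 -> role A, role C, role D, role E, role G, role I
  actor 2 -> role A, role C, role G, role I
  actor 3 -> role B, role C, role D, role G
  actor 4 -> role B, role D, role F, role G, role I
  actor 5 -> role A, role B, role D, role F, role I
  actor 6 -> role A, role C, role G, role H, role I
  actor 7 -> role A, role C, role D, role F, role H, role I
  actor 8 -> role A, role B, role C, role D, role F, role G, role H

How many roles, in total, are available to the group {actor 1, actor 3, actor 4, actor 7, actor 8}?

9

The union of neighbours of {actor 1, actor 3, actor 4, actor 7, actor 8} is {role A, role B, role C, role D, role E, role F, role G, role H, role I}, which has 9 elements.
Since |N(S)| = 9 ≥ |S| = 5, Hall's condition holds for this subset.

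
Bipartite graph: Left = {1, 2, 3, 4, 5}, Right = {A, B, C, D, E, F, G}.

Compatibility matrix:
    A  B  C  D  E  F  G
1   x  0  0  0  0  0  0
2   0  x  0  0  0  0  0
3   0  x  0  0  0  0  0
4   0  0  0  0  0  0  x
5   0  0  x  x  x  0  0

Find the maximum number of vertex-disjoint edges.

One maximum matching: 1→A, 2→B, 4→G, 5→E.
The set {2, 3} has only 1 neighbour ({B}), so by Hall's theorem at most 4 of the 5 left vertices can be matched.

4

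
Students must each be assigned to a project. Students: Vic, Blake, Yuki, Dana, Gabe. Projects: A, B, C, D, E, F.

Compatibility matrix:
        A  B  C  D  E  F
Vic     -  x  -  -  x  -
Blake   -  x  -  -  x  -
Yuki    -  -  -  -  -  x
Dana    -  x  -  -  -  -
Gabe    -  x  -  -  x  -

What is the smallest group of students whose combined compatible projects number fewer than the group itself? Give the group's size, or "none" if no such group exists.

Take S = {Vic, Blake, Dana}. Its neighbourhood is {B, E}, so |N(S)| = 2 < |S| = 3.
Every subset of size less than 3 has at least as many neighbours as members, so 3 is the minimum.

3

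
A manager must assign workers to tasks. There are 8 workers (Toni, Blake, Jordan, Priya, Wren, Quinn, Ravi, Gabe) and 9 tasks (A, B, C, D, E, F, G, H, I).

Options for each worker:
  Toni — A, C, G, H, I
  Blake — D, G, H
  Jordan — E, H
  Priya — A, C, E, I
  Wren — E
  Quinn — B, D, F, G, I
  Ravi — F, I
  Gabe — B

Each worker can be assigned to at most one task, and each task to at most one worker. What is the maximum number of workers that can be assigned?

8

One maximum matching: Toni–A, Blake–D, Jordan–H, Priya–C, Wren–E, Quinn–G, Ravi–F, Gabe–B.
All 8 workers are matched, so no larger matching exists.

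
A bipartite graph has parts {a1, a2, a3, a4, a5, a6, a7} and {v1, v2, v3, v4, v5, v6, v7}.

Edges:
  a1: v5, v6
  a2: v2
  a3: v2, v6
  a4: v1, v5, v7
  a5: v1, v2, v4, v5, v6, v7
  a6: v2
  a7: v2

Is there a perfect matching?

The set {a2, a6, a7} has only 1 neighbour ({v2}), so by Hall's theorem at most 5 of the 7 left vertices can be matched.
Hence no matching covers every left vertex.

No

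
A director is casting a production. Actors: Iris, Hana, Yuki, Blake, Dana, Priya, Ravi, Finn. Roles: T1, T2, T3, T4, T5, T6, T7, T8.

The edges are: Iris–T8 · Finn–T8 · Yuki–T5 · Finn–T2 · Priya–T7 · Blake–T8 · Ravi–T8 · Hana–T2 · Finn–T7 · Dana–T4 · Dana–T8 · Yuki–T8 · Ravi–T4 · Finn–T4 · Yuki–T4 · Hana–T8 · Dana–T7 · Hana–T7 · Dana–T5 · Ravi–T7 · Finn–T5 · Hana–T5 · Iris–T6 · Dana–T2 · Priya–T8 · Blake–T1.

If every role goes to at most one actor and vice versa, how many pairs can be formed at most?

7

One maximum matching: Iris-T6, Hana-T5, Yuki-T4, Blake-T1, Dana-T2, Priya-T8, Ravi-T7.
The set {Hana, Yuki, Dana, Priya, Ravi, Finn} has only 5 neighbours ({T2, T4, T5, T7, T8}), so by Hall's theorem at most 7 of the 8 actors can be matched.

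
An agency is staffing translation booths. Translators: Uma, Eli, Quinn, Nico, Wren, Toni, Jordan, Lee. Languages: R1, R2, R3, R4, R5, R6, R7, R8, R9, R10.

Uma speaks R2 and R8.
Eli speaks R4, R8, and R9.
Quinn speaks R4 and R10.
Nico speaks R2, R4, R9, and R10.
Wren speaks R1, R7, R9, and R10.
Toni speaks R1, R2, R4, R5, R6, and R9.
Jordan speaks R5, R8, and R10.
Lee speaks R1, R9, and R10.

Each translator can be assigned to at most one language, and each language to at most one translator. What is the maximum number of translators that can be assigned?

One maximum matching: Uma–R2, Eli–R8, Quinn–R10, Nico–R4, Wren–R7, Toni–R6, Jordan–R5, Lee–R9.
All 8 translators are matched, so no larger matching exists.

8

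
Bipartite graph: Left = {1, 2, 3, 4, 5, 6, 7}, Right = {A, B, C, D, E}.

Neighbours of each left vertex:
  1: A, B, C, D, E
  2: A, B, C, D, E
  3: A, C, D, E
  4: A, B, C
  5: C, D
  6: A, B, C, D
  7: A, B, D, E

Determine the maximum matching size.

A valid assignment of size 5: 1→A, 2→D, 3→E, 4→B, 5→C.
The set {1, 2, 3, 4, 5, 6, 7} has only 5 neighbours ({A, B, C, D, E}), so by Hall's theorem at most 5 of the 7 left vertices can be matched.

5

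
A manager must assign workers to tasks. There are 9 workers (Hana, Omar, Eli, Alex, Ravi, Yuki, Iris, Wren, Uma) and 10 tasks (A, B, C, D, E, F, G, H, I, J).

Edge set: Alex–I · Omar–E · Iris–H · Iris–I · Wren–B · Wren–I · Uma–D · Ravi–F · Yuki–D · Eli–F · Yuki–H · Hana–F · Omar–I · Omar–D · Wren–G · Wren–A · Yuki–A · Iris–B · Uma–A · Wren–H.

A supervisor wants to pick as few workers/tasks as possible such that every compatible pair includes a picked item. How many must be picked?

7

A maximum matching has 7 edges (e.g. Hana–F, Omar–E, Alex–I, Yuki–H, Iris–B, Wren–G, Uma–D).
By König's theorem the minimum vertex cover has the same size. One such cover is {Omar, Alex, Yuki, Iris, Wren, Uma, F}.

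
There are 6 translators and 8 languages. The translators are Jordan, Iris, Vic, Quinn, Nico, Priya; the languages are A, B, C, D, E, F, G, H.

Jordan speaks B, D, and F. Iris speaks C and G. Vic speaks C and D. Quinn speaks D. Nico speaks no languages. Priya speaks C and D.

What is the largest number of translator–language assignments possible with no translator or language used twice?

4

One maximum matching: Jordan–B, Iris–G, Vic–C, Quinn–D.
The set {Vic, Quinn, Nico, Priya} has only 2 neighbours ({C, D}), so by Hall's theorem at most 4 of the 6 translators can be matched.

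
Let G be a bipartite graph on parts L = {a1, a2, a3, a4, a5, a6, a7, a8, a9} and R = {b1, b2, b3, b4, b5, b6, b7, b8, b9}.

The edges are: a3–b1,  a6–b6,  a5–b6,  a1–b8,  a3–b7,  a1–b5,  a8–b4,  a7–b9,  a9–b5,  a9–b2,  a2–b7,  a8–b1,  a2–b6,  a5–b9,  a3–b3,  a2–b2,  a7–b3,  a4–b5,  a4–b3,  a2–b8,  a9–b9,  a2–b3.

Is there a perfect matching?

For example, pair a1-b8, a2-b7, a3-b1, a4-b5, a5-b9, a6-b6, a7-b3, a8-b4, a9-b2.
Every left vertex is matched, so this is a perfect matching.

Yes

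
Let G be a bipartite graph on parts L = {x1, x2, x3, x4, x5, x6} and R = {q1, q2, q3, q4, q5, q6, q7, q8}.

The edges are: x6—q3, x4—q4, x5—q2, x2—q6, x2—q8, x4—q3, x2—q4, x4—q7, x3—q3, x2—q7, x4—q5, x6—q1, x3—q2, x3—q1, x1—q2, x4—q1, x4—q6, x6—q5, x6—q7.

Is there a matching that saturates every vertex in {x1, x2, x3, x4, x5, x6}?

The set {x1, x5} has only 1 neighbour ({q2}), so by Hall's theorem at most 5 of the 6 left vertices can be matched.
Hence no matching covers every left vertex.

No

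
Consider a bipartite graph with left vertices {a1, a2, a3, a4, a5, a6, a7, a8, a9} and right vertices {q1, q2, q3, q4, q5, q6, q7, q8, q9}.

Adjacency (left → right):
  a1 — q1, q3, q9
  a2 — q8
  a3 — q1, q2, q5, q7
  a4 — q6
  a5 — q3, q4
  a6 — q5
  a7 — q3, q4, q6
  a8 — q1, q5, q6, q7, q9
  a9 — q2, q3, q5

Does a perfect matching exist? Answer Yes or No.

Yes

One maximum matching: a1-q1, a2-q8, a3-q7, a4-q6, a5-q3, a6-q5, a7-q4, a8-q9, a9-q2.
All 9 left vertices are covered.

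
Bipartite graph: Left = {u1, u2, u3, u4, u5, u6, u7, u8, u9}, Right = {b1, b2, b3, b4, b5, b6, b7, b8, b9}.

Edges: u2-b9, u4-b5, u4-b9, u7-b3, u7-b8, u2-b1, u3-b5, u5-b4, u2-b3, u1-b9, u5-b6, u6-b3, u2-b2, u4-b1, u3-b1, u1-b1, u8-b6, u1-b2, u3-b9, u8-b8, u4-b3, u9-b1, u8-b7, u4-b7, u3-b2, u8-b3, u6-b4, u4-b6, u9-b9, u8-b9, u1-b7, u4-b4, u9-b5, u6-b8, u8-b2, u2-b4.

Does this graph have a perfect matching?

Yes

A valid assignment of size 9: u1-b7, u2-b1, u3-b2, u4-b9, u5-b6, u6-b4, u7-b3, u8-b8, u9-b5.
Every left vertex is matched, so this is a perfect matching.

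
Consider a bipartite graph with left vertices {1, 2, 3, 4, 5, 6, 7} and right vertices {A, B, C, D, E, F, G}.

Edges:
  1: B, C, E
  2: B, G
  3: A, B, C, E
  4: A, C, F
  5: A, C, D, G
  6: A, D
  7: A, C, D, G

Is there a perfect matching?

A valid assignment of size 7: 1-E, 2-B, 3-A, 4-F, 5-C, 6-D, 7-G.
Every left vertex is matched, so this is a perfect matching.

Yes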